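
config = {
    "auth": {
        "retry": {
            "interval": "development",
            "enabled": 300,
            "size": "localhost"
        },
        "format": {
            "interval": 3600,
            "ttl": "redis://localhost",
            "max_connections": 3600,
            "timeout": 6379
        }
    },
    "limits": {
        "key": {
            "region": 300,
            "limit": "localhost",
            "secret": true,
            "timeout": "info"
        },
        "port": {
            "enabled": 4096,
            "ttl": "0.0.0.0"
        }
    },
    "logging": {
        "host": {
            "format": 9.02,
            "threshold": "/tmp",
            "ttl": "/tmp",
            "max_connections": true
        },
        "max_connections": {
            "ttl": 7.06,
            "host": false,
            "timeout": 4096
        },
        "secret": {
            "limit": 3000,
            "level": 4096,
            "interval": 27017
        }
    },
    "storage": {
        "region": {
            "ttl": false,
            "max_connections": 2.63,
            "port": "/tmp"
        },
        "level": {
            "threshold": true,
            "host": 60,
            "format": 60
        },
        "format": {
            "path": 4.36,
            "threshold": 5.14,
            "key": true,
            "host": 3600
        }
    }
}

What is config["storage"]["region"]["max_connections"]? 2.63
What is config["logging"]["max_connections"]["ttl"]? 7.06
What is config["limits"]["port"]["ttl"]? "0.0.0.0"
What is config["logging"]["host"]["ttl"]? "/tmp"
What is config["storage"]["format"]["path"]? 4.36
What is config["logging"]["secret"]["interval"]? 27017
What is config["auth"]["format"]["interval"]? 3600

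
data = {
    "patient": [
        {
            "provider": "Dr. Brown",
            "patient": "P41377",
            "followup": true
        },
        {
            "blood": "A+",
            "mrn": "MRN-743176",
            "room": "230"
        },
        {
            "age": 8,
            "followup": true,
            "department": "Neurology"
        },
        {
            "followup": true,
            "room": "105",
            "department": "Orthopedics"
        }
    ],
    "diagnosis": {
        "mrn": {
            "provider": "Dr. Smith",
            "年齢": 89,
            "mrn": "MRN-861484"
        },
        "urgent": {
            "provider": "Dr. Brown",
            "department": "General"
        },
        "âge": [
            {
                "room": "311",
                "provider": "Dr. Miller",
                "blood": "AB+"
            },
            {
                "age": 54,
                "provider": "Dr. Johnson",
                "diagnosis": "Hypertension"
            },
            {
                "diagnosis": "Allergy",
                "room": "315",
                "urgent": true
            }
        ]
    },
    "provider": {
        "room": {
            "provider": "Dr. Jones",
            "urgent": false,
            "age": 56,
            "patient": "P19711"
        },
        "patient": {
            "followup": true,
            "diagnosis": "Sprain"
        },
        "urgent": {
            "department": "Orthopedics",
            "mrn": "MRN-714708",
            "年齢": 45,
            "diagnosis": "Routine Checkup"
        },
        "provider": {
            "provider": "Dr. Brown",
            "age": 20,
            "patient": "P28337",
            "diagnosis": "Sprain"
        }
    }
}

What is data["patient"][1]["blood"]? "A+"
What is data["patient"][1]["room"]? "230"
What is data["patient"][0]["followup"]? True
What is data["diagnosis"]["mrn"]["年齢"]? 89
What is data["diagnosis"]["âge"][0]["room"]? "311"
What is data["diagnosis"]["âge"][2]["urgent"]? True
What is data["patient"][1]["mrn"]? "MRN-743176"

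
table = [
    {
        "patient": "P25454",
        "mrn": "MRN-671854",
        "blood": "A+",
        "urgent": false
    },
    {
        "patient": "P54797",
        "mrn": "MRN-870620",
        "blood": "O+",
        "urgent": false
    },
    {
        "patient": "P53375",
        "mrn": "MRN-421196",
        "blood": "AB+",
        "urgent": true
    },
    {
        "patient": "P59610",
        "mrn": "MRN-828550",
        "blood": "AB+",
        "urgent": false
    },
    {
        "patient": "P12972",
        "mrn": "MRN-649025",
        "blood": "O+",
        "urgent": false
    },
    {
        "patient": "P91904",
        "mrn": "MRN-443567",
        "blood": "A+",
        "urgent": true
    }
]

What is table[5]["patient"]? "P91904"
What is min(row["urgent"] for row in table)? False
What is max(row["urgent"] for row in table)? True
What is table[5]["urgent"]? True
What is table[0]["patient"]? "P25454"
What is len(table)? 6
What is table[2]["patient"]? "P53375"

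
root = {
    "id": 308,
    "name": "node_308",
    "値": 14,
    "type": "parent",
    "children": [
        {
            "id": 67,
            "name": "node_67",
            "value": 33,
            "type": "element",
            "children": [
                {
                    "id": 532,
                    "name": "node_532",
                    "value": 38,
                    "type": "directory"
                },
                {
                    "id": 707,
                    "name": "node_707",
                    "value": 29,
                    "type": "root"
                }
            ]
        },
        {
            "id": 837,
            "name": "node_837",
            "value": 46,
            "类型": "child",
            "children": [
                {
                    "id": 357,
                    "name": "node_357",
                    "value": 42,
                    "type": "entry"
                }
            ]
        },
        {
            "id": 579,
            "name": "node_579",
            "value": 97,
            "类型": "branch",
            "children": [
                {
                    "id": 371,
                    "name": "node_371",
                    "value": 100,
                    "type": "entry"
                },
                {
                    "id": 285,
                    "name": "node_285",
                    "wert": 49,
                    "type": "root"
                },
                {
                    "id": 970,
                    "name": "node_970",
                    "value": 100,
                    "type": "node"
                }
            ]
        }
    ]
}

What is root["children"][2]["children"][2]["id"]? 970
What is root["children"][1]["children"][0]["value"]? 42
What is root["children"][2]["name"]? "node_579"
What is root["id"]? 308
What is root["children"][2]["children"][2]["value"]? 100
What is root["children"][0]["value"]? 33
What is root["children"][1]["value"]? 46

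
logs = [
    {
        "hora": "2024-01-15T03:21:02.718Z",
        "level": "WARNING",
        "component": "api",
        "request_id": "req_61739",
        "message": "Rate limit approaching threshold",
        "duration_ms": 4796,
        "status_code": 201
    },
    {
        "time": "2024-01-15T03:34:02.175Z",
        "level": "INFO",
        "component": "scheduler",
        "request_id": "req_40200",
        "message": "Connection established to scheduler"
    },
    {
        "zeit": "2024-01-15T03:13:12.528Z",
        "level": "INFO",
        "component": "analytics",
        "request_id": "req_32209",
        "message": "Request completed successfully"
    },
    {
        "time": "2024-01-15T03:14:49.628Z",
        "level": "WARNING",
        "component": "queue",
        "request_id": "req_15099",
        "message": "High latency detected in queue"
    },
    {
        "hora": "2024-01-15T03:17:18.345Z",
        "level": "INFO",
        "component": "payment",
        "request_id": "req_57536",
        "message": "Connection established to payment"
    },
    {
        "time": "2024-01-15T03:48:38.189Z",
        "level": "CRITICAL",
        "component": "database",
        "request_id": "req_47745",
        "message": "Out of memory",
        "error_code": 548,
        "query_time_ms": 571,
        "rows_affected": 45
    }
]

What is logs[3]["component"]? "queue"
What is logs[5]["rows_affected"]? 45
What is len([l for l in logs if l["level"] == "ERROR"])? 0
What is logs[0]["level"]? "WARNING"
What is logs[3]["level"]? "WARNING"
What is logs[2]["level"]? "INFO"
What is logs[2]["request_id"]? "req_32209"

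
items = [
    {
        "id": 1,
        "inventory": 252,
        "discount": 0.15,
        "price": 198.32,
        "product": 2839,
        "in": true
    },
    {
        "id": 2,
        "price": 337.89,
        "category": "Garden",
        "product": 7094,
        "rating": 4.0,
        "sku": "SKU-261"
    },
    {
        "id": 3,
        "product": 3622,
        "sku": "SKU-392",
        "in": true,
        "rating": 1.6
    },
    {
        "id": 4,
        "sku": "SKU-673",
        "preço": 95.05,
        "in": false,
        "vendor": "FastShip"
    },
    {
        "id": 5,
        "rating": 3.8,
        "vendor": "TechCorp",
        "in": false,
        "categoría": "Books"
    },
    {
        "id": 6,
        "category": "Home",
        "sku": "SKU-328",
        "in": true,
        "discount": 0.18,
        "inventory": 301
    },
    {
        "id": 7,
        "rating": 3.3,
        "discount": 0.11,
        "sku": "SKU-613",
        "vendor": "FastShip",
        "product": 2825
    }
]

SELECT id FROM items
[1, 2, 3, 4, 5, 6, 7]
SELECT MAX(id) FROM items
7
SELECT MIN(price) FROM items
198.32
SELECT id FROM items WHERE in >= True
[1, 3, 6]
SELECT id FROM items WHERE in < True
[4, 5]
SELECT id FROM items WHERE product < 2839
[7]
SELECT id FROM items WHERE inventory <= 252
[1]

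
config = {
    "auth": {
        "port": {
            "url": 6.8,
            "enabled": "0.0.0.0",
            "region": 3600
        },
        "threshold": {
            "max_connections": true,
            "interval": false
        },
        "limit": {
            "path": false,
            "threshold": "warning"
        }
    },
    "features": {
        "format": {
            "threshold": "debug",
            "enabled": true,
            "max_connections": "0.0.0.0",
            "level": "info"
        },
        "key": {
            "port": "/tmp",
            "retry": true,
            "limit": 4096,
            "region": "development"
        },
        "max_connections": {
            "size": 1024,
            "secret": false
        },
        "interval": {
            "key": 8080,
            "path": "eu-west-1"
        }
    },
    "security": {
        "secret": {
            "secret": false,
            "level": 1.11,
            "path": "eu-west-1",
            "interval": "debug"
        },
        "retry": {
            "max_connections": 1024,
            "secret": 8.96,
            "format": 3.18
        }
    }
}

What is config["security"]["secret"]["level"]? 1.11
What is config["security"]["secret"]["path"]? "eu-west-1"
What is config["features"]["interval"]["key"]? 8080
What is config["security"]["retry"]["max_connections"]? 1024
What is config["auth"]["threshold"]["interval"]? False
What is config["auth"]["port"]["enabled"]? "0.0.0.0"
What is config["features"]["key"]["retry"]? True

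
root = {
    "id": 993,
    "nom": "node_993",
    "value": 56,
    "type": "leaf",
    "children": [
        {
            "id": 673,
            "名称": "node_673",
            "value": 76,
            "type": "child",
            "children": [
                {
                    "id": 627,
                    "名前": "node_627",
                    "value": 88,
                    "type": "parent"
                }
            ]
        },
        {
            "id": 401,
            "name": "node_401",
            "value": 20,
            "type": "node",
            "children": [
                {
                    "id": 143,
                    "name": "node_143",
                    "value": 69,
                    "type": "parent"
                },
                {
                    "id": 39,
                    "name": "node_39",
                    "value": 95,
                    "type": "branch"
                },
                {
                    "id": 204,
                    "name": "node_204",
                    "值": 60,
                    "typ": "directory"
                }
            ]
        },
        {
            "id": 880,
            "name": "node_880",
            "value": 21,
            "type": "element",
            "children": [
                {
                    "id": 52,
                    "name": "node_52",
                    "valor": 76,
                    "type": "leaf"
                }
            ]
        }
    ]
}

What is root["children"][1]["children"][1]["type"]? "branch"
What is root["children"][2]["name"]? "node_880"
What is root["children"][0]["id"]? 673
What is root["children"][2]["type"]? "element"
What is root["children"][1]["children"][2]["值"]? 60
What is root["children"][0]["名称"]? "node_673"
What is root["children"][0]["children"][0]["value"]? 88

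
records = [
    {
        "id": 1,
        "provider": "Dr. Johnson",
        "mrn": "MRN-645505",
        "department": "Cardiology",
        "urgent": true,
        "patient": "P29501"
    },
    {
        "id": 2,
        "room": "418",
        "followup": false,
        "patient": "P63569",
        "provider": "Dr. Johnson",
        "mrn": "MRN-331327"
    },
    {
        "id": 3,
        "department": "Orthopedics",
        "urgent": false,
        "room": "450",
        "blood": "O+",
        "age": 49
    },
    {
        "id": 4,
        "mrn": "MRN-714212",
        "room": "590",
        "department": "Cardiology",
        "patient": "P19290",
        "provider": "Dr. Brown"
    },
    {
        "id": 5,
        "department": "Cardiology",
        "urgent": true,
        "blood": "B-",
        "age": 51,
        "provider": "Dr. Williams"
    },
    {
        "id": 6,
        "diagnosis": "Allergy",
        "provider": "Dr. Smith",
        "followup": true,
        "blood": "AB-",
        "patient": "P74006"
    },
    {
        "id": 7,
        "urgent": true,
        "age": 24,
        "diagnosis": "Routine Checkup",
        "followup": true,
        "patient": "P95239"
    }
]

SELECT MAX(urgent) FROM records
True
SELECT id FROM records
[1, 2, 3, 4, 5, 6, 7]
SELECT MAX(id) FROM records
7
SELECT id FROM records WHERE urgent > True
[]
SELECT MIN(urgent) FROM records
False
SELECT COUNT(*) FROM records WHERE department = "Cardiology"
3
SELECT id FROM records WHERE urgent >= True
[1, 5, 7]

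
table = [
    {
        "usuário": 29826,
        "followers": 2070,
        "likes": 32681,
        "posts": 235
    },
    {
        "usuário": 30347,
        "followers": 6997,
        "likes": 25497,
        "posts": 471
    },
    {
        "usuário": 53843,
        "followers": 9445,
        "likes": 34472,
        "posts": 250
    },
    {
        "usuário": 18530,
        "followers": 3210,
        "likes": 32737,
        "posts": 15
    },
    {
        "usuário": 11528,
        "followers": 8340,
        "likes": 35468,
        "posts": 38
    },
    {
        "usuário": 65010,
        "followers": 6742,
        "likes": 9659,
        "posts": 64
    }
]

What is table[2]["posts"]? 250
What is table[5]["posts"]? 64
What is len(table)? 6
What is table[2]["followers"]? 9445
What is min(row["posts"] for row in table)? 15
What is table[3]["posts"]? 15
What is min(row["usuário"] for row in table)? 11528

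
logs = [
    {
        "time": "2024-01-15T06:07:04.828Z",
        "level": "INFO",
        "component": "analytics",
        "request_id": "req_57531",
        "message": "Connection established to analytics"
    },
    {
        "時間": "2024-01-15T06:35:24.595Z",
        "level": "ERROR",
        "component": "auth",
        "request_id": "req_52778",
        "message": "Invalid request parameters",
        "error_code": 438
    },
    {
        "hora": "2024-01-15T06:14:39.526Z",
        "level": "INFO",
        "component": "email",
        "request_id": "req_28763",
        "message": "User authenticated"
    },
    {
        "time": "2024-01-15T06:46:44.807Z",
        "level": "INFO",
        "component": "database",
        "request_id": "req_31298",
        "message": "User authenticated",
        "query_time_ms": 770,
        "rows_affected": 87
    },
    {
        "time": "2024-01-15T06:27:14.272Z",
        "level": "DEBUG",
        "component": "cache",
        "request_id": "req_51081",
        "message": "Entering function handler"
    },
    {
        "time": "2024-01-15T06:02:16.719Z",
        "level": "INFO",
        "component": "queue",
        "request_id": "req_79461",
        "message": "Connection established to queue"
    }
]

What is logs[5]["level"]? "INFO"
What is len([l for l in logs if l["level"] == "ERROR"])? 1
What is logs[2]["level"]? "INFO"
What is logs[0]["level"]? "INFO"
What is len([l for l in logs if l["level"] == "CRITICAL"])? 0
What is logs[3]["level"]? "INFO"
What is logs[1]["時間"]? "2024-01-15T06:35:24.595Z"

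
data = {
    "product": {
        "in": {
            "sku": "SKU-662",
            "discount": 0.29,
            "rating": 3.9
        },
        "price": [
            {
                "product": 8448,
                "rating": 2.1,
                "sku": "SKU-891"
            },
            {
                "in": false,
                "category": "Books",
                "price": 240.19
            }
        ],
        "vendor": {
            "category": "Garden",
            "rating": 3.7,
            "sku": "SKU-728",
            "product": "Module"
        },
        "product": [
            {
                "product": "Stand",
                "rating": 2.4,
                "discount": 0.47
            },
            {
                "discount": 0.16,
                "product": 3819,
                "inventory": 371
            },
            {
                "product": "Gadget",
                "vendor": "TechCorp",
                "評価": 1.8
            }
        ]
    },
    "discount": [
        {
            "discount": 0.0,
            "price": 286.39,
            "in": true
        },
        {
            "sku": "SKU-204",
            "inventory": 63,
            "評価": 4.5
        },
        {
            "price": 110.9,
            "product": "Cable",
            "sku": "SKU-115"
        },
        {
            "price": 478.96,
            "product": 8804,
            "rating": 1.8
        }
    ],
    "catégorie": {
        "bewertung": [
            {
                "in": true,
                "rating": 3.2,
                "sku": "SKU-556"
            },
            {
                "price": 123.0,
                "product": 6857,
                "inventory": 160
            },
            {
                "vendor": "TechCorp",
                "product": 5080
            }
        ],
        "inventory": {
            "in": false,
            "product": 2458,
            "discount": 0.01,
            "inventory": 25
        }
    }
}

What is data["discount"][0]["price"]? 286.39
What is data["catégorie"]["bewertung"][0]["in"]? True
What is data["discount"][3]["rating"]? 1.8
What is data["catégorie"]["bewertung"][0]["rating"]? 3.2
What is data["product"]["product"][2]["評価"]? 1.8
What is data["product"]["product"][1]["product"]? 3819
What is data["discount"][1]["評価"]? 4.5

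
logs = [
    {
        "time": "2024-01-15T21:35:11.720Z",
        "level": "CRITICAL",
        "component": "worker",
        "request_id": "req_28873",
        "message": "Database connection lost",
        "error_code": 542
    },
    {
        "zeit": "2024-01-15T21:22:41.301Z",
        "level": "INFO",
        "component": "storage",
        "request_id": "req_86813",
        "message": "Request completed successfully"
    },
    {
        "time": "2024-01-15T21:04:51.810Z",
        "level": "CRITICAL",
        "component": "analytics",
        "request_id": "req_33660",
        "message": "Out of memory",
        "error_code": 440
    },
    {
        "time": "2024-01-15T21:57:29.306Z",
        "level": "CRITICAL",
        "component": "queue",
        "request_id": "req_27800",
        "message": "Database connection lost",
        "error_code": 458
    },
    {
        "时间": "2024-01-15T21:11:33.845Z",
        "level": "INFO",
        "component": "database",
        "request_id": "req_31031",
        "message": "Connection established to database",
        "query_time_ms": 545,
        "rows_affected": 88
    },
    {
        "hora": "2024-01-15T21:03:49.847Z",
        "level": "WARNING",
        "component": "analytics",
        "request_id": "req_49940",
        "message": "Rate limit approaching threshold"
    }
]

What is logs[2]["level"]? "CRITICAL"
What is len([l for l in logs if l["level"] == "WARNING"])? 1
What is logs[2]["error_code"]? 440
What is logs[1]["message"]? "Request completed successfully"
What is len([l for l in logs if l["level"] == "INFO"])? 2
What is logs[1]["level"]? "INFO"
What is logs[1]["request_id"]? "req_86813"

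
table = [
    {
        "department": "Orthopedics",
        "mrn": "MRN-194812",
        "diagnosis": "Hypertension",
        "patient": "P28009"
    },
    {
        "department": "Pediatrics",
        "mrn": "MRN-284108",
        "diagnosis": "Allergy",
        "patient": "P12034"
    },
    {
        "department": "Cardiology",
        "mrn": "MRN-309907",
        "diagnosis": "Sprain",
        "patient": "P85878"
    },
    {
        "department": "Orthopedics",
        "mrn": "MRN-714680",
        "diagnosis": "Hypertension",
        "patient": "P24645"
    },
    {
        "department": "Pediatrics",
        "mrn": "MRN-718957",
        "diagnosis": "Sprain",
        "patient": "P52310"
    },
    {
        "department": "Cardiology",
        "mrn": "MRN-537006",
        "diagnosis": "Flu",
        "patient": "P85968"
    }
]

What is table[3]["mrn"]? "MRN-714680"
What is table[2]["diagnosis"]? "Sprain"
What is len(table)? 6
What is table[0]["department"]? "Orthopedics"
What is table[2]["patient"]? "P85878"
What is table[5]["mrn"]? "MRN-537006"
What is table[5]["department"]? "Cardiology"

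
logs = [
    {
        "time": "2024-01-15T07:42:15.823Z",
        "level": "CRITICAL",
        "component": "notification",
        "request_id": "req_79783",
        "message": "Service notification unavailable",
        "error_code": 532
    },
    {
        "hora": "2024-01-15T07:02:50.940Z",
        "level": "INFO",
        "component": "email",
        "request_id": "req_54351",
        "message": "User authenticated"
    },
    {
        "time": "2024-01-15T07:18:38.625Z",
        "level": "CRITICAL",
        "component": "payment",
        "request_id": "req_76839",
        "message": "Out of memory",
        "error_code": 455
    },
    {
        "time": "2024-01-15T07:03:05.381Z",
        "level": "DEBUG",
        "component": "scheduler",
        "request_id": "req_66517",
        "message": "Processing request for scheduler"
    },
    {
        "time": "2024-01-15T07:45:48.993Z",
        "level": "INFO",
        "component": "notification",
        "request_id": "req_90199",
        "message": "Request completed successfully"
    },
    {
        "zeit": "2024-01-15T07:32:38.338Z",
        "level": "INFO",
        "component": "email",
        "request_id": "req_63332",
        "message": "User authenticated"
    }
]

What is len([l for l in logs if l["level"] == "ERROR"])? 0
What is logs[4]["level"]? "INFO"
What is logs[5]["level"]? "INFO"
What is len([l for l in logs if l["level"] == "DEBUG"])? 1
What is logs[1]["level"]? "INFO"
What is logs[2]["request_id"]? "req_76839"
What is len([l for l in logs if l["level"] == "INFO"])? 3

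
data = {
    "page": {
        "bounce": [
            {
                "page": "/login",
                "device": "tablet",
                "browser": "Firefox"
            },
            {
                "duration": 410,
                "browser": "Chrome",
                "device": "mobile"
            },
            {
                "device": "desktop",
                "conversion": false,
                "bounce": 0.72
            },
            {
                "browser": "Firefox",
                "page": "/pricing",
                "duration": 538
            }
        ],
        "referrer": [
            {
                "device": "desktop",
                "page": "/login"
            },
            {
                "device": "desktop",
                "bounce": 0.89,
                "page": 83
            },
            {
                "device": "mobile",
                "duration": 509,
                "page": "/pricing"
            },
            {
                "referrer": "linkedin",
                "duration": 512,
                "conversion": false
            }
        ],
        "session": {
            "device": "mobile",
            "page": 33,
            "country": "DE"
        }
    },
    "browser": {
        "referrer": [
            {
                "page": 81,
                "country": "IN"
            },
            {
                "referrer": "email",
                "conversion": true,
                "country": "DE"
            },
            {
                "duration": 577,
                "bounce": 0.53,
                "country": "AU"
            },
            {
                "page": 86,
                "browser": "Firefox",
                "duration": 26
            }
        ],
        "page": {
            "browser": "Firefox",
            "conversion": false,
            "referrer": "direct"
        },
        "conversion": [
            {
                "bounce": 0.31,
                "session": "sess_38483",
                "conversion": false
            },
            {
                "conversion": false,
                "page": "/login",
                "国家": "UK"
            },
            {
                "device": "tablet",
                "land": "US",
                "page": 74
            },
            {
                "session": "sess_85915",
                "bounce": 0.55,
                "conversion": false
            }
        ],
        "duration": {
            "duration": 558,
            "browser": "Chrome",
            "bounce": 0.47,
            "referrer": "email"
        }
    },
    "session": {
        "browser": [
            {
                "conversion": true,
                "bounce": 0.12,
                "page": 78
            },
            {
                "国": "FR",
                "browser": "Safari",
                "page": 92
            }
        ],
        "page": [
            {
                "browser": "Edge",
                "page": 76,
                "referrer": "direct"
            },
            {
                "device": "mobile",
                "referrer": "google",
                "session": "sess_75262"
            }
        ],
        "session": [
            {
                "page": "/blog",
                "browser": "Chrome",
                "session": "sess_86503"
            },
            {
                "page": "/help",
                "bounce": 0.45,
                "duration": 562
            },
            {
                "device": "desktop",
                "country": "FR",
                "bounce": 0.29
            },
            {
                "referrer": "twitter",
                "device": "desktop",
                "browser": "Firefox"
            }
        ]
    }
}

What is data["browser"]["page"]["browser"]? "Firefox"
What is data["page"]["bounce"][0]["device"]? "tablet"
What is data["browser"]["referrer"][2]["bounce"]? 0.53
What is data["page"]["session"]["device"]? "mobile"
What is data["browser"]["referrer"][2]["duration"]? 577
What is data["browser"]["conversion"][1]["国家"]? "UK"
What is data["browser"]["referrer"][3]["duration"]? 26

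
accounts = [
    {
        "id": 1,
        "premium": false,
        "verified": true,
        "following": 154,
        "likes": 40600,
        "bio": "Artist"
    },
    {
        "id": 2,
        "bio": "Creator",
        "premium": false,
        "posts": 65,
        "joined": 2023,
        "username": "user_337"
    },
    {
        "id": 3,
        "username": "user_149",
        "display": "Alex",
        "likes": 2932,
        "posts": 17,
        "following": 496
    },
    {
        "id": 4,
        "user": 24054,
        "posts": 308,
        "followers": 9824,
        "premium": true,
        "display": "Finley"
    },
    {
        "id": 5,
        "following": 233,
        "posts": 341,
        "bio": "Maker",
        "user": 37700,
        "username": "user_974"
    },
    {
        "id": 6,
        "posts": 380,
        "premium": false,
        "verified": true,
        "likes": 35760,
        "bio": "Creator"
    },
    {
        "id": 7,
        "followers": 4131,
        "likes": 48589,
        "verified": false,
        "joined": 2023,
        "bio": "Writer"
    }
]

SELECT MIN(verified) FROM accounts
False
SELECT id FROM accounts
[1, 2, 3, 4, 5, 6, 7]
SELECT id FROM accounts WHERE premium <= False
[1, 2, 6]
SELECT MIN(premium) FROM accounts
False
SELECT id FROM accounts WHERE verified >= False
[1, 6, 7]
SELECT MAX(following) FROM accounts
496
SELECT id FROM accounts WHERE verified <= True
[1, 6, 7]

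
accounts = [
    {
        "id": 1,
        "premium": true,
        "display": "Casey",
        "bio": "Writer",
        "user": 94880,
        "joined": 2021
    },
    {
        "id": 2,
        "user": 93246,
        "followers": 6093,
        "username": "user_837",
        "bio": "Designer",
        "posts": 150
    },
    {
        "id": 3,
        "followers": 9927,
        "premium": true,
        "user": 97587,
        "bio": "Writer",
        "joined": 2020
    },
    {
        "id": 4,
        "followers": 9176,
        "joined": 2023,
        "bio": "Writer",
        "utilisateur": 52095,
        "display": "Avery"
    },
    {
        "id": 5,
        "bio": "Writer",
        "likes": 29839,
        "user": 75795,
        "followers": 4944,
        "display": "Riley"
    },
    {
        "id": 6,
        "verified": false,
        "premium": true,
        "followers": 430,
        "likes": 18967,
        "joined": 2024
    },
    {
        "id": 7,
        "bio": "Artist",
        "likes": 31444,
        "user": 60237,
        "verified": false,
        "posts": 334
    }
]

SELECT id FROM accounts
[1, 2, 3, 4, 5, 6, 7]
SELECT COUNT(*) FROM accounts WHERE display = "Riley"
1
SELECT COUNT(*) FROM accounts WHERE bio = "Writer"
4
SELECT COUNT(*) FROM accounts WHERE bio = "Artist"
1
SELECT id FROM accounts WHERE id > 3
[4, 5, 6, 7]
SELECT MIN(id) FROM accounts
1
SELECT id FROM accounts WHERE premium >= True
[1, 3, 6]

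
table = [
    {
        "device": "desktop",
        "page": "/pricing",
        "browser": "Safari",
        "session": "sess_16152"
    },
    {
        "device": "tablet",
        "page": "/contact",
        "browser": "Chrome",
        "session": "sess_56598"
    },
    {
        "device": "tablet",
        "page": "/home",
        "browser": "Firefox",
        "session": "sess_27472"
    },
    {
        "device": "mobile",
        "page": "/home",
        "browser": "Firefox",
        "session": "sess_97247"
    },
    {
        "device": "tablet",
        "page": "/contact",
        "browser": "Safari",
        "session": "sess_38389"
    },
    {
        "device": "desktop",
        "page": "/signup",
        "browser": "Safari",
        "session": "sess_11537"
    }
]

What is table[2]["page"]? "/home"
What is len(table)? 6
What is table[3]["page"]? "/home"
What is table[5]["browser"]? "Safari"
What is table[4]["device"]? "tablet"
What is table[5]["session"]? "sess_11537"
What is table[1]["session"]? "sess_56598"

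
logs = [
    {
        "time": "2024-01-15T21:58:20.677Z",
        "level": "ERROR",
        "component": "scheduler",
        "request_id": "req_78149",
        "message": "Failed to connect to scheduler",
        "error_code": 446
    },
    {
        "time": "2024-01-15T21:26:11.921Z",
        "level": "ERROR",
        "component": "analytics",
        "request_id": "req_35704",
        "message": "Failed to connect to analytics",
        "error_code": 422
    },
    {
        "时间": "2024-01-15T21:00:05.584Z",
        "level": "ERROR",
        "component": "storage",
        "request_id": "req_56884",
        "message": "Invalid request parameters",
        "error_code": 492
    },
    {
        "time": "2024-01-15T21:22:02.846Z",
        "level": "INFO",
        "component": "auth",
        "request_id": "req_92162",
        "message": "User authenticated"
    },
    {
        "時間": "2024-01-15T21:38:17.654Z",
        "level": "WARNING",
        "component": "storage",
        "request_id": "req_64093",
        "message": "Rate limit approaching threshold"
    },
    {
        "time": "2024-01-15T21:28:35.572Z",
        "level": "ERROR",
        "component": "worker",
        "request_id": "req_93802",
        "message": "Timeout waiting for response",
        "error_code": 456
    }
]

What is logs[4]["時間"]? "2024-01-15T21:38:17.654Z"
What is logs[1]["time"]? "2024-01-15T21:26:11.921Z"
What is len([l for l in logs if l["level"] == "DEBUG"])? 0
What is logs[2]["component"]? "storage"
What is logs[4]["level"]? "WARNING"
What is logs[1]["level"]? "ERROR"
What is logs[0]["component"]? "scheduler"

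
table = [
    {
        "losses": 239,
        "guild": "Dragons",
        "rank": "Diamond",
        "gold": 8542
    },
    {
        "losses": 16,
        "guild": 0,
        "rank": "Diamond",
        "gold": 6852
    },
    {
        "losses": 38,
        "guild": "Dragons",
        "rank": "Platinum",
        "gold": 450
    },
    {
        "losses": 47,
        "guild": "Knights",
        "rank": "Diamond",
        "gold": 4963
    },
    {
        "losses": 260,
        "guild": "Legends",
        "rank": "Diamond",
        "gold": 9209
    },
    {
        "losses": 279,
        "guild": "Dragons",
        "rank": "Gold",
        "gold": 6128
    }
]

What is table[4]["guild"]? "Legends"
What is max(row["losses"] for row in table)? 279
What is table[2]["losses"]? 38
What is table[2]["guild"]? "Dragons"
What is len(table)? 6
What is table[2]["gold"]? 450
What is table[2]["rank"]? "Platinum"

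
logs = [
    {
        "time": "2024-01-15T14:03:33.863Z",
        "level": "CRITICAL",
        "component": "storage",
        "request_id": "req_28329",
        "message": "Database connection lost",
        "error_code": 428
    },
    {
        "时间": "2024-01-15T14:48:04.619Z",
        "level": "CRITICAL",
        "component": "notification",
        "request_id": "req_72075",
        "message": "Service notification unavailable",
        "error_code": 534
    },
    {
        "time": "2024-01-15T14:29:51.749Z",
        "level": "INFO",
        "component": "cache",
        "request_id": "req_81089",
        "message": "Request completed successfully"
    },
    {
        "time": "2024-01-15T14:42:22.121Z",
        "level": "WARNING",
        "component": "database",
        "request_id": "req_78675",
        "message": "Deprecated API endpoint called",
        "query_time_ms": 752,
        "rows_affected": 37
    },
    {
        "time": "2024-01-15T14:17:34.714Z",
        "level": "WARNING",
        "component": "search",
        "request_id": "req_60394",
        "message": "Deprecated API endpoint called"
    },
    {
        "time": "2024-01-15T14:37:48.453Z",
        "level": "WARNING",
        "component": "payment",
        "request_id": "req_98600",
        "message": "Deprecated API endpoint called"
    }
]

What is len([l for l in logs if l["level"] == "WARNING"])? 3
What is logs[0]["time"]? "2024-01-15T14:03:33.863Z"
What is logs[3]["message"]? "Deprecated API endpoint called"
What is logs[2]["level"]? "INFO"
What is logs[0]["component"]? "storage"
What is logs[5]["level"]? "WARNING"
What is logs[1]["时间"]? "2024-01-15T14:48:04.619Z"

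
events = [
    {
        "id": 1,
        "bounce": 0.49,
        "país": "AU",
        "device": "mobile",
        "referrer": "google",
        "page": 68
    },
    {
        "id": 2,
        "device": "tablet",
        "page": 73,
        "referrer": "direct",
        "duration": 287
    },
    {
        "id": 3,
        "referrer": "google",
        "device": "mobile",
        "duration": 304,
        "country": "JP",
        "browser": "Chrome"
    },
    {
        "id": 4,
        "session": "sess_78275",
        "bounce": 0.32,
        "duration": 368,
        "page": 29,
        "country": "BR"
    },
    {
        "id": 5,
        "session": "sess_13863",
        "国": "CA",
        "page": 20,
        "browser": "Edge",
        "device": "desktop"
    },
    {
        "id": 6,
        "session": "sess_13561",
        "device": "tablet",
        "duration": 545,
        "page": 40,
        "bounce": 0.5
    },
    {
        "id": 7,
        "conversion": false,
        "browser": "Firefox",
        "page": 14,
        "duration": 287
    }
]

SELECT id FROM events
[1, 2, 3, 4, 5, 6, 7]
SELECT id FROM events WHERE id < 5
[1, 2, 3, 4]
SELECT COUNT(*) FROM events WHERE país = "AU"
1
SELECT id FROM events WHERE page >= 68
[1, 2]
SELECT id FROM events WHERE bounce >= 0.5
[6]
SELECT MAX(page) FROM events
73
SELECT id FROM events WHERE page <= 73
[1, 2, 4, 5, 6, 7]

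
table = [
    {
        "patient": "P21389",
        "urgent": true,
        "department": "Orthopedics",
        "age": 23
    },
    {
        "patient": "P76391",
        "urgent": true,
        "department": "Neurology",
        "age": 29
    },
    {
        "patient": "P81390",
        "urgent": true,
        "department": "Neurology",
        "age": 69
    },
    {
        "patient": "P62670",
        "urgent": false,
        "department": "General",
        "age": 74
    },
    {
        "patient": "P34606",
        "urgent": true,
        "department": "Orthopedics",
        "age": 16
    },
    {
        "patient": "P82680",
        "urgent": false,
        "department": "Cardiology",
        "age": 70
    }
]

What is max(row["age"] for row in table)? 74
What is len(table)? 6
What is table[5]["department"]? "Cardiology"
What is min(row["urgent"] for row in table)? False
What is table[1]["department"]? "Neurology"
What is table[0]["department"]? "Orthopedics"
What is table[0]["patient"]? "P21389"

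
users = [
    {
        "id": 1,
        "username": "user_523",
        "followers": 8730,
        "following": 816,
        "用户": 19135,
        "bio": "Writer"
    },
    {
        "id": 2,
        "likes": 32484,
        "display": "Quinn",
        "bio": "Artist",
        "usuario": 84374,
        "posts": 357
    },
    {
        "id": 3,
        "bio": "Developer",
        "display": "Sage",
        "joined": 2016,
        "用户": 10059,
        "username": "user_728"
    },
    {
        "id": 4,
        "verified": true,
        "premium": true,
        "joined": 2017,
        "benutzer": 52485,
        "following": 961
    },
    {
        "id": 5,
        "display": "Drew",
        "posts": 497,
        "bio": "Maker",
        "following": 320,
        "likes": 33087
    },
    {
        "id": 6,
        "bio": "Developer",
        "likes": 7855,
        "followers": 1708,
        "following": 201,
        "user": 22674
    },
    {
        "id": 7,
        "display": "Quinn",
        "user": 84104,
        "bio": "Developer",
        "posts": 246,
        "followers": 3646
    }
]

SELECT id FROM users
[1, 2, 3, 4, 5, 6, 7]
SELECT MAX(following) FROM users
961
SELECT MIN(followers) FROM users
1708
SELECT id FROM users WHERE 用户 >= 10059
[1, 3]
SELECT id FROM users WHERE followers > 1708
[1, 7]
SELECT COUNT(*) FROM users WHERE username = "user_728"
1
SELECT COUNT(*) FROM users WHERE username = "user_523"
1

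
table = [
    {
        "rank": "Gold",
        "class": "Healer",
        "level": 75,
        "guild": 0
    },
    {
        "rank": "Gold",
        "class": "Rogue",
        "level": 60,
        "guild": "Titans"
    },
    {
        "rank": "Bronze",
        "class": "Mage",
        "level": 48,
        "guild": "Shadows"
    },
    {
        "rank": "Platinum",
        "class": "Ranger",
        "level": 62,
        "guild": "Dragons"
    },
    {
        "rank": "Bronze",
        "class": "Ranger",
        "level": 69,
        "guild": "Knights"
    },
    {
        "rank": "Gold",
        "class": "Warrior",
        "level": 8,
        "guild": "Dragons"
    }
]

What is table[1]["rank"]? "Gold"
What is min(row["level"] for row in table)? 8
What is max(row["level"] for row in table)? 75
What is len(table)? 6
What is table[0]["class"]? "Healer"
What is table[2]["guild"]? "Shadows"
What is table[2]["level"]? 48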